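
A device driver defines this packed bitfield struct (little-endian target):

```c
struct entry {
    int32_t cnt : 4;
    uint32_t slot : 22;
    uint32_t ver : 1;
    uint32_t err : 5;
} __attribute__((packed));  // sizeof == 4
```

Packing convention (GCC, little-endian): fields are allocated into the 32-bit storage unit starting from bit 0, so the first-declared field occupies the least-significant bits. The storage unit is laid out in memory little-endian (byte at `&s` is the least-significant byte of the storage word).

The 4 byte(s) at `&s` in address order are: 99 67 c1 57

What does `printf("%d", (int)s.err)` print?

10

[0]=0x99 [1]=0x67 [2]=0xc1 [3]=0x57 (little-endian) → word 0x57c16799
cnt:4 @ bit 0 → (0x57c16799>>0)&0xf = 0x9
slot:22 @ bit 4 → (0x57c16799>>4)&0x3fffff = 0x3c1679
ver:1 @ bit 26 → (0x57c16799>>26)&0x1 = 0x1
err:5 @ bit 27 → (0x57c16799>>27)&0x1f = 0xa  ←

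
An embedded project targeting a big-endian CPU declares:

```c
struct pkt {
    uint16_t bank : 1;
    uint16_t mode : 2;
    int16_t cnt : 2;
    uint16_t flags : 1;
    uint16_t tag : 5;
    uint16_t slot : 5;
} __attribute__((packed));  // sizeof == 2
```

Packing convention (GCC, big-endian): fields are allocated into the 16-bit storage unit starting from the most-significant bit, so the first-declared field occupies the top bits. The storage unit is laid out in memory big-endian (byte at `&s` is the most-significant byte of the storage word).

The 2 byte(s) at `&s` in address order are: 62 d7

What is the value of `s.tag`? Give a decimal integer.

[0]=0x62 [1]=0xd7 (big-endian) → word 0x62d7
bank [15+:1] = (word>>15) & 0x1 = 0
mode [13+:2] = (word>>13) & 0x3 = 3
cnt [11+:2] = (word>>11) & 0x3 = 0
flags [10+:1] = (word>>10) & 0x1 = 0
tag [5+:5] = (word>>5) & 0x1f = 22  ←
slot [0+:5] = (word>>0) & 0x1f = 23

22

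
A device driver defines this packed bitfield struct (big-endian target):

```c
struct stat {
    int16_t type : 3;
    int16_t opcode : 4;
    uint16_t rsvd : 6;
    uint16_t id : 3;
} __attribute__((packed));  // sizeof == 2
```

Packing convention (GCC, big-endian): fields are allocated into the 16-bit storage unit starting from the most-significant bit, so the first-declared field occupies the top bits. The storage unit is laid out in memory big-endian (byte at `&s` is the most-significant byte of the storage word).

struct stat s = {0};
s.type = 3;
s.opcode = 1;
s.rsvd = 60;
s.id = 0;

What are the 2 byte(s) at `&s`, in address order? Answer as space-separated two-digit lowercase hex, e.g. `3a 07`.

63 e0

type (3b) val=3 bits=0x3 at bit 13: 0x6000
opcode (4b) val=1 bits=0x1 at bit 9: 0x6200
rsvd (6b) val=60 bits=0x3c at bit 3: 0x63e0
id (3b) val=0 bits=0x0 at bit 0: 0x63e0
word = 0x63e0 → big-endian bytes:
  [0]=0x63  [1]=0xe0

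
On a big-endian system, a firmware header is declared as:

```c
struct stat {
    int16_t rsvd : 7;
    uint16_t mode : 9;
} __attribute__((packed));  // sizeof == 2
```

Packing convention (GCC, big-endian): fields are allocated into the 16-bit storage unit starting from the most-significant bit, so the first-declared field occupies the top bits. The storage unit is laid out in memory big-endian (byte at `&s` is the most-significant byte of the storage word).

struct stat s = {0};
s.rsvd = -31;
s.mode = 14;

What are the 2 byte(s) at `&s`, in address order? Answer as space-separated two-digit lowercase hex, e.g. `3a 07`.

c2 0e

[9+:7] rsvd=-31 & 0x7f = 0x61; word=0xc200
[0+:9] mode=14 & 0x1ff = 0xe; word=0xc20e
word = 0xc20e → big-endian bytes:
  [0]=0xc2  [1]=0x0e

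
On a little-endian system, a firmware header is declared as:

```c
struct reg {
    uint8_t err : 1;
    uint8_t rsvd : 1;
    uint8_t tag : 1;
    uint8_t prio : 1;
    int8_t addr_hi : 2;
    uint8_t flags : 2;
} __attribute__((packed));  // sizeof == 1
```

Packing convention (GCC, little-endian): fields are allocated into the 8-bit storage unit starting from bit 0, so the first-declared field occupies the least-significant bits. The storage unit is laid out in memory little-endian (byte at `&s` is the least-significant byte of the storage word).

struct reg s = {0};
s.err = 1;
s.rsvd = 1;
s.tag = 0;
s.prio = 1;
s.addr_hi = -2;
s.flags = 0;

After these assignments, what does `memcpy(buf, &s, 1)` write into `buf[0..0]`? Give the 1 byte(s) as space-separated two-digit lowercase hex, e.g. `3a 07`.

err:1 = 1 → 0x1 << 0 → word 0x01
rsvd:1 = 1 → 0x1 << 1 → word 0x03
tag:1 = 0 → 0x0 << 2 → word 0x03
prio:1 = 1 → 0x1 << 3 → word 0x0b
addr_hi:2 = -2 → 0x2 << 4 → word 0x2b
flags:2 = 0 → 0x0 << 6 → word 0x2b
word = 0x2b → little-endian bytes:
  [0]=0x2b

2b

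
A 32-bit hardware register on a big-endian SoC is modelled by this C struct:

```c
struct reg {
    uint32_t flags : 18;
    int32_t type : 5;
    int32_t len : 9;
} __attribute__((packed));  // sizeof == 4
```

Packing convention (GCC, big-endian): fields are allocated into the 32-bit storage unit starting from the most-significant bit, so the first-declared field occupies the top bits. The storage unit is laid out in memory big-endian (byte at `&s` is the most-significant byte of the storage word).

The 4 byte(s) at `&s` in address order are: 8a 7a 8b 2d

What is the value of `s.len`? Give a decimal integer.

[0]=0x8a [1]=0x7a [2]=0x8b [3]=0x2d (big-endian) → word 0x8a7a8b2d
flags:18 @ bit 14 → (0x8a7a8b2d>>14)&0x3ffff = 0x229ea
type:5 @ bit 9 → (0x8a7a8b2d>>9)&0x1f = 0x5
len:9 @ bit 0 → (0x8a7a8b2d>>0)&0x1ff = 0x12d  ←
len signed 9b, MSB=1: 301 - 512 = -211

-211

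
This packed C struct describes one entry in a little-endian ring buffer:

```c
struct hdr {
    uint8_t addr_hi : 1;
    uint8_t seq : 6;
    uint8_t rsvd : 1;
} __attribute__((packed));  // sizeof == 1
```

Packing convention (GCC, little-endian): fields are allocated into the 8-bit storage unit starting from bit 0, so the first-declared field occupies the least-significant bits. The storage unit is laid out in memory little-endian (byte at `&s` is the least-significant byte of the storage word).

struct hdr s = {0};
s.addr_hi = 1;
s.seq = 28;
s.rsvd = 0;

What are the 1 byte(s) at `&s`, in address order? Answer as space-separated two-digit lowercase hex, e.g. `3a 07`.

[0+:1] addr_hi=1 & 0x1 = 0x1; word=0x01
[1+:6] seq=28 & 0x3f = 0x1c; word=0x39
[7+:1] rsvd=0 & 0x1 = 0x0; word=0x39
word = 0x39 → little-endian bytes:
  [0]=0x39

39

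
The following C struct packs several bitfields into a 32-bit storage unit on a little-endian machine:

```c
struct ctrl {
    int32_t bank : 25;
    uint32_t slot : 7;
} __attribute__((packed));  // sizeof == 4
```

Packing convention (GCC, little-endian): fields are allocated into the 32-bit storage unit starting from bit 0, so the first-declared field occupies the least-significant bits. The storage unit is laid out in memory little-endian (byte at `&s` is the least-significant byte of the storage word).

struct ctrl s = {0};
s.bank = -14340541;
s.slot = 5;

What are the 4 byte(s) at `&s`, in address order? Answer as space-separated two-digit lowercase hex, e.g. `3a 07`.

bank:25 = -14340541 → 0x1252e43 << 0 → word 0x01252e43
slot:7 = 5 → 0x5 << 25 → word 0x0b252e43
word = 0x0b252e43 → little-endian bytes:
  [0]=0x43  [1]=0x2e  [2]=0x25  [3]=0x0b

43 2e 25 0b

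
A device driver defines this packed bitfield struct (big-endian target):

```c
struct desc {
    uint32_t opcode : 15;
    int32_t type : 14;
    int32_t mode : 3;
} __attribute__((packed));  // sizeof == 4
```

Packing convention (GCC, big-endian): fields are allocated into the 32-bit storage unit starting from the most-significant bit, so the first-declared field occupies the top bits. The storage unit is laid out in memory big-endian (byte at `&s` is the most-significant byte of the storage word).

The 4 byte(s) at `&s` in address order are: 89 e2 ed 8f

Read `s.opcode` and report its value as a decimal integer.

[0]=0x89 [1]=0xe2 [2]=0xed [3]=0x8f (big-endian) → word 0x89e2ed8f
opcode:15 @ bit 17 → (0x89e2ed8f>>17)&0x7fff = 0x44f1  ←
type:14 @ bit 3 → (0x89e2ed8f>>3)&0x3fff = 0x1db1
mode:3 @ bit 0 → (0x89e2ed8f>>0)&0x7 = 0x7

17649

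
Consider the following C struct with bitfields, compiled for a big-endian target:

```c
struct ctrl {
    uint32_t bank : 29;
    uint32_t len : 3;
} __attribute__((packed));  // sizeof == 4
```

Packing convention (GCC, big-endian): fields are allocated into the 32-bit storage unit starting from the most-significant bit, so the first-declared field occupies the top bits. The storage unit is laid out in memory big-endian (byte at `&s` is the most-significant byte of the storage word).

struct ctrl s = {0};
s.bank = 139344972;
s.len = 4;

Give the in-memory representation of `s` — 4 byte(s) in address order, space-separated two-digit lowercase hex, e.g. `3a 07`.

[3+:29] bank=139344972 & 0x1fffffff = 0x84e3c4c; word=0x4271e260
[0+:3] len=4 & 0x7 = 0x4; word=0x4271e264
word = 0x4271e264 → big-endian bytes:
  [0]=0x42  [1]=0x71  [2]=0xe2  [3]=0x64

42 71 e2 64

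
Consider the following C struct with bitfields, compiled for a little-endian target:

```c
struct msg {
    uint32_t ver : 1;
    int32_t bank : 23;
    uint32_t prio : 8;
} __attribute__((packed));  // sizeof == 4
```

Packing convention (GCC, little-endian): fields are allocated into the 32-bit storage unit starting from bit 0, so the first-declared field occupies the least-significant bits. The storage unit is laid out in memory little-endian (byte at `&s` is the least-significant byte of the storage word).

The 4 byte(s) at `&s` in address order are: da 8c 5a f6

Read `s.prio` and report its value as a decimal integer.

[0]=0xda [1]=0x8c [2]=0x5a [3]=0xf6 (little-endian) → word 0xf65a8cda
ver [0+:1] = (word>>0) & 0x1 = 0
bank [1+:23] = (word>>1) & 0x7fffff = 2967149
prio [24+:8] = (word>>24) & 0xff = 246  ←

246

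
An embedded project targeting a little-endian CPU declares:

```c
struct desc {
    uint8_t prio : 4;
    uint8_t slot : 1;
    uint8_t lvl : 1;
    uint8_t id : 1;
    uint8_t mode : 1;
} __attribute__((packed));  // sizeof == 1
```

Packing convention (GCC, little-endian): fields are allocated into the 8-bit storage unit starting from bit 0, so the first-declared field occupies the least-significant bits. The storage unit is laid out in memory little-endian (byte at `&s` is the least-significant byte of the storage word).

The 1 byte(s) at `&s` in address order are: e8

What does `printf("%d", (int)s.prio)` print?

8

[0]=0xe8 (little-endian) → word 0xe8
prio:4 @ bit 0 → (0xe8>>0)&0xf = 0x8  ←
slot:1 @ bit 4 → (0xe8>>4)&0x1 = 0x0
lvl:1 @ bit 5 → (0xe8>>5)&0x1 = 0x1
id:1 @ bit 6 → (0xe8>>6)&0x1 = 0x1
mode:1 @ bit 7 → (0xe8>>7)&0x1 = 0x1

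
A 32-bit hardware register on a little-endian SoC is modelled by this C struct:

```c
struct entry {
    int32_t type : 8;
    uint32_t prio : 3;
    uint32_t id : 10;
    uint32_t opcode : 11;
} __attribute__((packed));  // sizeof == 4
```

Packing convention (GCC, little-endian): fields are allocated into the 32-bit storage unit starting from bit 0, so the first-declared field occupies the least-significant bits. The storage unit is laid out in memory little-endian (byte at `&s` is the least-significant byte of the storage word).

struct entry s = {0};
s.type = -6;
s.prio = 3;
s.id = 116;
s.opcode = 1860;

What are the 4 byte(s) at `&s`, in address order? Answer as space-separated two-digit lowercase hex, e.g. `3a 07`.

[0+:8] type=-6 & 0xff = 0xfa; word=0x000000fa
[8+:3] prio=3 & 0x7 = 0x3; word=0x000003fa
[11+:10] id=116 & 0x3ff = 0x74; word=0x0003a3fa
[21+:11] opcode=1860 & 0x7ff = 0x744; word=0xe883a3fa
word = 0xe883a3fa → little-endian bytes:
  [0]=0xfa  [1]=0xa3  [2]=0x83  [3]=0xe8

fa a3 83 e8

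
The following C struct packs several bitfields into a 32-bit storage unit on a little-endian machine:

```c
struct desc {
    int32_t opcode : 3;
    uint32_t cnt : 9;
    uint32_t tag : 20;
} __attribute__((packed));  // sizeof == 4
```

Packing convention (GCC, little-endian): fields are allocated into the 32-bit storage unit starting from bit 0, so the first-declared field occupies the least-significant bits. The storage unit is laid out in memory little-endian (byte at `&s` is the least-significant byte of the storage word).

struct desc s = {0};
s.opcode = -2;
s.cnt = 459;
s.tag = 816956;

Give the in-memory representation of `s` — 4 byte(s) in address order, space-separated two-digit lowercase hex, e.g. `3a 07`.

opcode (3b) val=-2 bits=0x6 at bit 0: 0x00000006
cnt (9b) val=459 bits=0x1cb at bit 3: 0x00000e5e
tag (20b) val=816956 bits=0xc773c at bit 12: 0xc773ce5e
word = 0xc773ce5e → little-endian bytes:
  [0]=0x5e  [1]=0xce  [2]=0x73  [3]=0xc7

5e ce 73 c7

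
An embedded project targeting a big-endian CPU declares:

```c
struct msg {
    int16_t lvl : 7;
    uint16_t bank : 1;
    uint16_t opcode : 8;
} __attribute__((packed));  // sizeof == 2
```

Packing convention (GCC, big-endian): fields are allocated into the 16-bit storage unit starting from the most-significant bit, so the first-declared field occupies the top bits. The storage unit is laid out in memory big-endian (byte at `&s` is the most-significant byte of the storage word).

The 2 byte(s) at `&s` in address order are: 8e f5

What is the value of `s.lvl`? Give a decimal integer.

-57

[0]=0x8e [1]=0xf5 (big-endian) → word 0x8ef5
lvl [9+:7] = (word>>9) & 0x7f = 71  ←
bank [8+:1] = (word>>8) & 0x1 = 0
opcode [0+:8] = (word>>0) & 0xff = 245
lvl signed 7b, MSB=1: 71 - 128 = -57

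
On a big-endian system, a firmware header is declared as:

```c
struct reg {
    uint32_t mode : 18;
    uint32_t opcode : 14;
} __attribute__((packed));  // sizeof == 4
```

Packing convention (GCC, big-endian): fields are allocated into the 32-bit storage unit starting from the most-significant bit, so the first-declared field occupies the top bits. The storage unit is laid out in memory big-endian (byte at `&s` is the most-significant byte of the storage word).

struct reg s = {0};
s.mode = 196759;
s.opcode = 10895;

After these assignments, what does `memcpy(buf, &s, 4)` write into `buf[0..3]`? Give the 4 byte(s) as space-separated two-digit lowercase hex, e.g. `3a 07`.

c0 25 ea 8f

[14+:18] mode=196759 & 0x3ffff = 0x30097; word=0xc025c000
[0+:14] opcode=10895 & 0x3fff = 0x2a8f; word=0xc025ea8f
word = 0xc025ea8f → big-endian bytes:
  [0]=0xc0  [1]=0x25  [2]=0xea  [3]=0x8f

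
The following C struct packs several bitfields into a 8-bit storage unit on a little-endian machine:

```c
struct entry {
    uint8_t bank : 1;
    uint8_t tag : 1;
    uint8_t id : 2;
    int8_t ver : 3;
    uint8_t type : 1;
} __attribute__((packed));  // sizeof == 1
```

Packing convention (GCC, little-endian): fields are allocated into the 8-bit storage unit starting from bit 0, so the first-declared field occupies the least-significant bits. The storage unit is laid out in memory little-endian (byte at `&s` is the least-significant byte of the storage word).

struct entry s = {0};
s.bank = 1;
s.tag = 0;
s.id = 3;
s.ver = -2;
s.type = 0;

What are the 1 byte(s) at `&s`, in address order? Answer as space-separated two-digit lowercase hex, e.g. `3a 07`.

6d

bank (1b) val=1 bits=0x1 at bit 0: 0x01
tag (1b) val=0 bits=0x0 at bit 1: 0x01
id (2b) val=3 bits=0x3 at bit 2: 0x0d
ver (3b) val=-2 bits=0x6 at bit 4: 0x6d
type (1b) val=0 bits=0x0 at bit 7: 0x6d
word = 0x6d → little-endian bytes:
  [0]=0x6d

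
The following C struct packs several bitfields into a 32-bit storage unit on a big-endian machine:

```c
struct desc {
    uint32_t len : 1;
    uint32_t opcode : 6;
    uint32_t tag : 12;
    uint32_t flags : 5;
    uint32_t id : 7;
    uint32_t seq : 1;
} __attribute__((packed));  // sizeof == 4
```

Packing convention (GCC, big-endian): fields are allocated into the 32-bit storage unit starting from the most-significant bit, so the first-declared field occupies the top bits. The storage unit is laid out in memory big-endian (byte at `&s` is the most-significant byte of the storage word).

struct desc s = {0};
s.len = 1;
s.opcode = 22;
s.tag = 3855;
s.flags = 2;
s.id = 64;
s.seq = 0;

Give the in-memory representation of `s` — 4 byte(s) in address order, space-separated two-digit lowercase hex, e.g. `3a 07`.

len (1b) val=1 bits=0x1 at bit 31: 0x80000000
opcode (6b) val=22 bits=0x16 at bit 25: 0xac000000
tag (12b) val=3855 bits=0xf0f at bit 13: 0xade1e000
flags (5b) val=2 bits=0x2 at bit 8: 0xade1e200
id (7b) val=64 bits=0x40 at bit 1: 0xade1e280
seq (1b) val=0 bits=0x0 at bit 0: 0xade1e280
word = 0xade1e280 → big-endian bytes:
  [0]=0xad  [1]=0xe1  [2]=0xe2  [3]=0x80

ad e1 e2 80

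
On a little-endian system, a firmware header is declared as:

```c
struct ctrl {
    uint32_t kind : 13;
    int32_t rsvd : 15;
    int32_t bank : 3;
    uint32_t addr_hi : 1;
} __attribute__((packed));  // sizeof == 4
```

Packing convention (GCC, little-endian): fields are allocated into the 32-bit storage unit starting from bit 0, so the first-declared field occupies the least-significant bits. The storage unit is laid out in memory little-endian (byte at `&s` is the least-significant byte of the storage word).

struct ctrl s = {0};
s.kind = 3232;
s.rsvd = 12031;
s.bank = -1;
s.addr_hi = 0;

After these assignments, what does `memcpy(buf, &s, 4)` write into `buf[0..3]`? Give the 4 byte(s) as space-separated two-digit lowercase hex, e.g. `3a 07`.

[0+:13] kind=3232 & 0x1fff = 0xca0; word=0x00000ca0
[13+:15] rsvd=12031 & 0x7fff = 0x2eff; word=0x05dfeca0
[28+:3] bank=-1 & 0x7 = 0x7; word=0x75dfeca0
[31+:1] addr_hi=0 & 0x1 = 0x0; word=0x75dfeca0
word = 0x75dfeca0 → little-endian bytes:
  [0]=0xa0  [1]=0xec  [2]=0xdf  [3]=0x75

a0 ec df 75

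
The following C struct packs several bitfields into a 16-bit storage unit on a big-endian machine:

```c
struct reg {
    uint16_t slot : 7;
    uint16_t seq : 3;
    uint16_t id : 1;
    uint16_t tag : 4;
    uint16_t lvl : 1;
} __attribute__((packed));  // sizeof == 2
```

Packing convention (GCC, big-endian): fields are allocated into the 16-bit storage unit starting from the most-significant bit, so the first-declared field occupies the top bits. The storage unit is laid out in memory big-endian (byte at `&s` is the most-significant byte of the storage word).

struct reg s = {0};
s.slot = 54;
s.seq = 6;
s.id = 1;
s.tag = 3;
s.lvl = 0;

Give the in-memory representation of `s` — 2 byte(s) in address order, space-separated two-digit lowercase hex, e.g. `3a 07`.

6d a6

slot:7 = 54 → 0x36 << 9 → word 0x6c00
seq:3 = 6 → 0x6 << 6 → word 0x6d80
id:1 = 1 → 0x1 << 5 → word 0x6da0
tag:4 = 3 → 0x3 << 1 → word 0x6da6
lvl:1 = 0 → 0x0 << 0 → word 0x6da6
word = 0x6da6 → big-endian bytes:
  [0]=0x6d  [1]=0xa6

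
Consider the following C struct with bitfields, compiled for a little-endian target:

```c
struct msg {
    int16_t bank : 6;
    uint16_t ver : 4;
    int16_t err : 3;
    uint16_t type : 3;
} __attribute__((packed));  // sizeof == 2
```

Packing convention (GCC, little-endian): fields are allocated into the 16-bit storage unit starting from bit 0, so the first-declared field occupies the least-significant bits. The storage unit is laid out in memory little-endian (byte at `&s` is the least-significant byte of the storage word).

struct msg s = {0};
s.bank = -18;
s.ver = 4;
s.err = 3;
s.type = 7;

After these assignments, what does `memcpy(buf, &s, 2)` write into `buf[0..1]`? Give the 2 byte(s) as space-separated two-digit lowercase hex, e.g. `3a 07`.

2e ed

[0+:6] bank=-18 & 0x3f = 0x2e; word=0x002e
[6+:4] ver=4 & 0xf = 0x4; word=0x012e
[10+:3] err=3 & 0x7 = 0x3; word=0x0d2e
[13+:3] type=7 & 0x7 = 0x7; word=0xed2e
word = 0xed2e → little-endian bytes:
  [0]=0x2e  [1]=0xed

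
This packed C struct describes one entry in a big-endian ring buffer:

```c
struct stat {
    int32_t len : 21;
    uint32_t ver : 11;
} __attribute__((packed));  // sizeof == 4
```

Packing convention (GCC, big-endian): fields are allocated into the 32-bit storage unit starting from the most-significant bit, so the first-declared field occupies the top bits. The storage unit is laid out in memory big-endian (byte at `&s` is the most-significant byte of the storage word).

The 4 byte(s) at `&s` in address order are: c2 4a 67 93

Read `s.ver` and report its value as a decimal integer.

[0]=0xc2 [1]=0x4a [2]=0x67 [3]=0x93 (big-endian) → word 0xc24a6793
len:21 @ bit 11 → (0xc24a6793>>11)&0x1fffff = 0x18494c
ver:11 @ bit 0 → (0xc24a6793>>0)&0x7ff = 0x793  ←

1939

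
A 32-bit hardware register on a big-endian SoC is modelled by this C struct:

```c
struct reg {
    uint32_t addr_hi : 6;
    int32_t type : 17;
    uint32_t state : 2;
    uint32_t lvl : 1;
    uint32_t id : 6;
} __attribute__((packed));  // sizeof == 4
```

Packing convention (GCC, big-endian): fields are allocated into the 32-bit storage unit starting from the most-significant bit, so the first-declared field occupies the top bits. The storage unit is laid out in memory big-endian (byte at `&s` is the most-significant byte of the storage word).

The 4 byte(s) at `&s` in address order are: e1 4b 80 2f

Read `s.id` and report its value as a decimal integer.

47

[0]=0xe1 [1]=0x4b [2]=0x80 [3]=0x2f (big-endian) → word 0xe14b802f
addr_hi [26+:6] = (word>>26) & 0x3f = 56
type [9+:17] = (word>>9) & 0x1ffff = 42432
state [7+:2] = (word>>7) & 0x3 = 0
lvl [6+:1] = (word>>6) & 0x1 = 0
id [0+:6] = (word>>0) & 0x3f = 47  ←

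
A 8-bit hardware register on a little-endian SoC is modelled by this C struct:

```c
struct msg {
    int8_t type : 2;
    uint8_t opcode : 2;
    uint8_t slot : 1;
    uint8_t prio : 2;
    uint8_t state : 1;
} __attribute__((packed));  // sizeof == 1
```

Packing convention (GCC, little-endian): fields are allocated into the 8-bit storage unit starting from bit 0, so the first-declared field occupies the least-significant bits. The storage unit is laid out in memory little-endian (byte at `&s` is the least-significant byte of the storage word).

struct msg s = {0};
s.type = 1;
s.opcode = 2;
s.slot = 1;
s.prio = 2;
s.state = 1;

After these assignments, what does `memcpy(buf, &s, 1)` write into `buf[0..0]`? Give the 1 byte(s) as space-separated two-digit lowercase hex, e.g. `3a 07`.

d9

type:2 = 1 → 0x1 << 0 → word 0x01
opcode:2 = 2 → 0x2 << 2 → word 0x09
slot:1 = 1 → 0x1 << 4 → word 0x19
prio:2 = 2 → 0x2 << 5 → word 0x59
state:1 = 1 → 0x1 << 7 → word 0xd9
word = 0xd9 → little-endian bytes:
  [0]=0xd9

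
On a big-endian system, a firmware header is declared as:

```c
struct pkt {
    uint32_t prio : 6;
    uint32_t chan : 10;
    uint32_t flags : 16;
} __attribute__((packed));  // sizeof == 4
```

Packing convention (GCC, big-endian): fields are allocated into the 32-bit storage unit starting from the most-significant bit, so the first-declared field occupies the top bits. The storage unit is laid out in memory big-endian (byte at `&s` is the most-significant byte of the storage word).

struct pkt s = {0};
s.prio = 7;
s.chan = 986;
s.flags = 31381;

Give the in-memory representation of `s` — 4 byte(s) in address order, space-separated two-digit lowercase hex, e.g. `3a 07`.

1f da 7a 95

prio:6 = 7 → 0x7 << 26 → word 0x1c000000
chan:10 = 986 → 0x3da << 16 → word 0x1fda0000
flags:16 = 31381 → 0x7a95 << 0 → word 0x1fda7a95
word = 0x1fda7a95 → big-endian bytes:
  [0]=0x1f  [1]=0xda  [2]=0x7a  [3]=0x95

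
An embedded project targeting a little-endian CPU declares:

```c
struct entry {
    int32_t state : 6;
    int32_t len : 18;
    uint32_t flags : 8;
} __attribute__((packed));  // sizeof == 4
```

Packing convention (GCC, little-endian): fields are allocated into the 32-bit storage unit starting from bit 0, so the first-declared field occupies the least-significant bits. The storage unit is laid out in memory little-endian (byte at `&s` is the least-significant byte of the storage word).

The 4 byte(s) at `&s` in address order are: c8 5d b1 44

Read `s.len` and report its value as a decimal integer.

[0]=0xc8 [1]=0x5d [2]=0xb1 [3]=0x44 (little-endian) → word 0x44b15dc8
state [0+:6] = (word>>0) & 0x3f = 8
len [6+:18] = (word>>6) & 0x3ffff = 181623  ←
flags [24+:8] = (word>>24) & 0xff = 68
len signed 18b, MSB=1: 181623 - 262144 = -80521

-80521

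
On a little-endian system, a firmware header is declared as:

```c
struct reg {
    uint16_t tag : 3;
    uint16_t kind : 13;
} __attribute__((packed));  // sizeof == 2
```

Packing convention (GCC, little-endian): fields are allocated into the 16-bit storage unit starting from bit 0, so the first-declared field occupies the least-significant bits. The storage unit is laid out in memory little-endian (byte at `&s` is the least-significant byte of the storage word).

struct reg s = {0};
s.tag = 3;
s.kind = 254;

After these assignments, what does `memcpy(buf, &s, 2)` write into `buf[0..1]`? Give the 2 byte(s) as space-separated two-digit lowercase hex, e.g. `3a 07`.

tag:3 = 3 → 0x3 << 0 → word 0x0003
kind:13 = 254 → 0xfe << 3 → word 0x07f3
word = 0x07f3 → little-endian bytes:
  [0]=0xf3  [1]=0x07

f3 07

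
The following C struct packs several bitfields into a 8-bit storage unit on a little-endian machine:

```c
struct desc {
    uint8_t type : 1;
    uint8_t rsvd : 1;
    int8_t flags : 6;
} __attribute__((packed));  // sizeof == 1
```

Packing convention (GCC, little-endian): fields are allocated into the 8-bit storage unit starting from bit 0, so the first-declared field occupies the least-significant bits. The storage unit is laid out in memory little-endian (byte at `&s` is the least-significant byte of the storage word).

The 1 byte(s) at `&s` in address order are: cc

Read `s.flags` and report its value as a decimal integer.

[0]=0xcc (little-endian) → word 0xcc
type [0+:1] = (word>>0) & 0x1 = 0
rsvd [1+:1] = (word>>1) & 0x1 = 0
flags [2+:6] = (word>>2) & 0x3f = 51  ←
flags signed 6b, MSB=1: 51 - 64 = -13

-13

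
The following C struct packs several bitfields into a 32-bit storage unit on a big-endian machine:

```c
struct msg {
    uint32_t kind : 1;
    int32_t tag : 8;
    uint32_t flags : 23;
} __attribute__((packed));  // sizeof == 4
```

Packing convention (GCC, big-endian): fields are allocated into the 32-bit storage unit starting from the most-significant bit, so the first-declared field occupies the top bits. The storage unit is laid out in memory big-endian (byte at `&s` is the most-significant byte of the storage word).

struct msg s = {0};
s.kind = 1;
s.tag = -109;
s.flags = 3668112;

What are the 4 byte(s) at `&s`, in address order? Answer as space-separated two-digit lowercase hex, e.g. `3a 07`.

c9 b7 f8 90

[31+:1] kind=1 & 0x1 = 0x1; word=0x80000000
[23+:8] tag=-109 & 0xff = 0x93; word=0xc9800000
[0+:23] flags=3668112 & 0x7fffff = 0x37f890; word=0xc9b7f890
word = 0xc9b7f890 → big-endian bytes:
  [0]=0xc9  [1]=0xb7  [2]=0xf8  [3]=0x90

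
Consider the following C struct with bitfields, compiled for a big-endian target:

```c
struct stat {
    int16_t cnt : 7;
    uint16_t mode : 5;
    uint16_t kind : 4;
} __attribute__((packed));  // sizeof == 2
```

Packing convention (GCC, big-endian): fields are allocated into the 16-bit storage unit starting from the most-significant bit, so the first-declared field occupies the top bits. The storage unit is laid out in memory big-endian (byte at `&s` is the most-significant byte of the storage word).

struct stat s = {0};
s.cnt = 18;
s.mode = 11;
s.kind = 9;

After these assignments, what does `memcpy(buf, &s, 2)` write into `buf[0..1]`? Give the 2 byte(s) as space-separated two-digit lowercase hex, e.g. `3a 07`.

cnt:7 = 18 → 0x12 << 9 → word 0x2400
mode:5 = 11 → 0xb << 4 → word 0x24b0
kind:4 = 9 → 0x9 << 0 → word 0x24b9
word = 0x24b9 → big-endian bytes:
  [0]=0x24  [1]=0xb9

24 b9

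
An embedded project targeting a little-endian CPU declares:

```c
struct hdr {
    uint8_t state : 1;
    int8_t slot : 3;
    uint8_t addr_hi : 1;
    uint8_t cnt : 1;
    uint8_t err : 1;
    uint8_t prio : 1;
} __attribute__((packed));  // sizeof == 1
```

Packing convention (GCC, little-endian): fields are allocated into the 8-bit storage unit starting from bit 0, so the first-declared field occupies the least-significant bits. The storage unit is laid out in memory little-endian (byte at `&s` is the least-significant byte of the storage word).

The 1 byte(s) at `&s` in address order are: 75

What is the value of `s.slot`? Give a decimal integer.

2

[0]=0x75 (little-endian) → word 0x75
state [0+:1] = (word>>0) & 0x1 = 1
slot [1+:3] = (word>>1) & 0x7 = 2  ←
addr_hi [4+:1] = (word>>4) & 0x1 = 1
cnt [5+:1] = (word>>5) & 0x1 = 1
err [6+:1] = (word>>6) & 0x1 = 1
prio [7+:1] = (word>>7) & 0x1 = 0
slot signed 3b, MSB=0: value = 2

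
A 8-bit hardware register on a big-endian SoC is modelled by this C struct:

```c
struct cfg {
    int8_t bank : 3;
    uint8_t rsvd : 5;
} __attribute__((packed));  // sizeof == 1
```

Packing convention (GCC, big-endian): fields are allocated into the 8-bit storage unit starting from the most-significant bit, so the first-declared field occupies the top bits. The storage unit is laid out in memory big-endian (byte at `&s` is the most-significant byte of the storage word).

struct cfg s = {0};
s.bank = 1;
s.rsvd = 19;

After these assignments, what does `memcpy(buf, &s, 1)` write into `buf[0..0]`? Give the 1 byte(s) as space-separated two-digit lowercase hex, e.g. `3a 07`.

33

bank (3b) val=1 bits=0x1 at bit 5: 0x20
rsvd (5b) val=19 bits=0x13 at bit 0: 0x33
word = 0x33 → big-endian bytes:
  [0]=0x33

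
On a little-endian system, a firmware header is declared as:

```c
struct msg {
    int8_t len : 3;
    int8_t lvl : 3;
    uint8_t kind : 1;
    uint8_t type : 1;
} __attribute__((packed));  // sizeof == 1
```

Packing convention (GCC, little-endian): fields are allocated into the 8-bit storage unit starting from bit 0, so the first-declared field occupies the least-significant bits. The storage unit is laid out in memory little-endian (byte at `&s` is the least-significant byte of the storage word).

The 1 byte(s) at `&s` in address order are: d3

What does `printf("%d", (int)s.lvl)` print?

[0]=0xd3 (little-endian) → word 0xd3
len [0+:3] = (word>>0) & 0x7 = 3
lvl [3+:3] = (word>>3) & 0x7 = 2  ←
kind [6+:1] = (word>>6) & 0x1 = 1
type [7+:1] = (word>>7) & 0x1 = 1
lvl signed 3b, MSB=0: value = 2

2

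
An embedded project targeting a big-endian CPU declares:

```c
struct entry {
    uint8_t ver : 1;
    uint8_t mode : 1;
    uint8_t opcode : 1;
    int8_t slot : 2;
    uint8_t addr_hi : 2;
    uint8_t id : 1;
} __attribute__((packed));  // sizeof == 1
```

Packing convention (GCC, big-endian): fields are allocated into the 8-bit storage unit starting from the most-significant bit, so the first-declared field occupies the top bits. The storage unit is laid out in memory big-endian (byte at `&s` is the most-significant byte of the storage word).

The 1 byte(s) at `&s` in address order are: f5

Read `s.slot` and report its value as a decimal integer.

-2

[0]=0xf5 (big-endian) → word 0xf5
ver:1 @ bit 7 → (0xf5>>7)&0x1 = 0x1
mode:1 @ bit 6 → (0xf5>>6)&0x1 = 0x1
opcode:1 @ bit 5 → (0xf5>>5)&0x1 = 0x1
slot:2 @ bit 3 → (0xf5>>3)&0x3 = 0x2  ←
addr_hi:2 @ bit 1 → (0xf5>>1)&0x3 = 0x2
id:1 @ bit 0 → (0xf5>>0)&0x1 = 0x1
slot signed 2b, MSB=1: 2 - 4 = -2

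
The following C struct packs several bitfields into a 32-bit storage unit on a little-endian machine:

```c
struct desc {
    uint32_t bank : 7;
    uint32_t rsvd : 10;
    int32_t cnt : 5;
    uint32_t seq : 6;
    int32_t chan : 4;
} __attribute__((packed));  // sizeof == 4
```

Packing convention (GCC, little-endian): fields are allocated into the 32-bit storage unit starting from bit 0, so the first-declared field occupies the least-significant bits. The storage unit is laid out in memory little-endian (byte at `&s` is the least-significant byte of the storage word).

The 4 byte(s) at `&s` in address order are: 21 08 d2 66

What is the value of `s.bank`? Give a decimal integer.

33

[0]=0x21 [1]=0x08 [2]=0xd2 [3]=0x66 (little-endian) → word 0x66d20821
bank:7 @ bit 0 → (0x66d20821>>0)&0x7f = 0x21  ←
rsvd:10 @ bit 7 → (0x66d20821>>7)&0x3ff = 0x10
cnt:5 @ bit 17 → (0x66d20821>>17)&0x1f = 0x9
seq:6 @ bit 22 → (0x66d20821>>22)&0x3f = 0x1b
chan:4 @ bit 28 → (0x66d20821>>28)&0xf = 0x6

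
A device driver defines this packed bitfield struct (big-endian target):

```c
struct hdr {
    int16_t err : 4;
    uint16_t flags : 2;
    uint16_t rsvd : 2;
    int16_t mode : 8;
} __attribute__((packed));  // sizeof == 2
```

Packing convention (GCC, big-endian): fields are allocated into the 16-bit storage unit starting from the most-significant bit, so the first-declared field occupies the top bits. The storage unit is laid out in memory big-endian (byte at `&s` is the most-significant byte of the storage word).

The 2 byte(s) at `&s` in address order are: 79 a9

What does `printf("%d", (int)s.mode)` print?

-87

[0]=0x79 [1]=0xa9 (big-endian) → word 0x79a9
err:4 @ bit 12 → (0x79a9>>12)&0xf = 0x7
flags:2 @ bit 10 → (0x79a9>>10)&0x3 = 0x2
rsvd:2 @ bit 8 → (0x79a9>>8)&0x3 = 0x1
mode:8 @ bit 0 → (0x79a9>>0)&0xff = 0xa9  ←
mode signed 8b, MSB=1: 169 - 256 = -87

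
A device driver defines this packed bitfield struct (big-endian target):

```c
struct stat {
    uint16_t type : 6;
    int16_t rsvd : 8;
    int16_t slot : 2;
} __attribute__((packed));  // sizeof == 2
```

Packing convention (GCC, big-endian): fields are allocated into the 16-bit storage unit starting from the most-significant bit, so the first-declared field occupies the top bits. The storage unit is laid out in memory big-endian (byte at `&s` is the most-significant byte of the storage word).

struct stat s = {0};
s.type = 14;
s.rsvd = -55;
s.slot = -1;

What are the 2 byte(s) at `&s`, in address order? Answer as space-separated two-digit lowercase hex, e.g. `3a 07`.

3b 27

type (6b) val=14 bits=0xe at bit 10: 0x3800
rsvd (8b) val=-55 bits=0xc9 at bit 2: 0x3b24
slot (2b) val=-1 bits=0x3 at bit 0: 0x3b27
word = 0x3b27 → big-endian bytes:
  [0]=0x3b  [1]=0x27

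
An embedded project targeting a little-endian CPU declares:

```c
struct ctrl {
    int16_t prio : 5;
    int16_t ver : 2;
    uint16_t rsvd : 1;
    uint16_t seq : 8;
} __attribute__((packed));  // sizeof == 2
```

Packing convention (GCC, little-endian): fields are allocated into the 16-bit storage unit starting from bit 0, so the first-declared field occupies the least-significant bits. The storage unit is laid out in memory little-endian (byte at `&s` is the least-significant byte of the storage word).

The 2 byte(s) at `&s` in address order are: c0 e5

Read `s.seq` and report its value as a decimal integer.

[0]=0xc0 [1]=0xe5 (little-endian) → word 0xe5c0
prio:5 @ bit 0 → (0xe5c0>>0)&0x1f = 0x0
ver:2 @ bit 5 → (0xe5c0>>5)&0x3 = 0x2
rsvd:1 @ bit 7 → (0xe5c0>>7)&0x1 = 0x1
seq:8 @ bit 8 → (0xe5c0>>8)&0xff = 0xe5  ←

229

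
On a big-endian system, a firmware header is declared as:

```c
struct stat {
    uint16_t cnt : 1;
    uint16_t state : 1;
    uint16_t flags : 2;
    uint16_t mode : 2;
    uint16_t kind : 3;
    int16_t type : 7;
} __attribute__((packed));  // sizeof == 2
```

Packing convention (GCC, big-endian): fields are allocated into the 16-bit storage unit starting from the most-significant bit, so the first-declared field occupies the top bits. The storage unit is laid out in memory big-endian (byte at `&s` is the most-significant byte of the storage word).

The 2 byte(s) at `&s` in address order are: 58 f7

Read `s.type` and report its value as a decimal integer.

[0]=0x58 [1]=0xf7 (big-endian) → word 0x58f7
cnt:1 @ bit 15 → (0x58f7>>15)&0x1 = 0x0
state:1 @ bit 14 → (0x58f7>>14)&0x1 = 0x1
flags:2 @ bit 12 → (0x58f7>>12)&0x3 = 0x1
mode:2 @ bit 10 → (0x58f7>>10)&0x3 = 0x2
kind:3 @ bit 7 → (0x58f7>>7)&0x7 = 0x1
type:7 @ bit 0 → (0x58f7>>0)&0x7f = 0x77  ←
type signed 7b, MSB=1: 119 - 128 = -9

-9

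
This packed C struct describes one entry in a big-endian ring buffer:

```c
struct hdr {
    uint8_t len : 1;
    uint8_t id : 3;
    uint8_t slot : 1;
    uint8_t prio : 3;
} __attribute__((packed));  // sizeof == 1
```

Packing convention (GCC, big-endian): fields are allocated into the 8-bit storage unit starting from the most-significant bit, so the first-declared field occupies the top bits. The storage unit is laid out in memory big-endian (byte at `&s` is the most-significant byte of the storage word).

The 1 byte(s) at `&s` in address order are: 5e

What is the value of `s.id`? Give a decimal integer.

[0]=0x5e (big-endian) → word 0x5e
len [7+:1] = (word>>7) & 0x1 = 0
id [4+:3] = (word>>4) & 0x7 = 5  ←
slot [3+:1] = (word>>3) & 0x1 = 1
prio [0+:3] = (word>>0) & 0x7 = 6

5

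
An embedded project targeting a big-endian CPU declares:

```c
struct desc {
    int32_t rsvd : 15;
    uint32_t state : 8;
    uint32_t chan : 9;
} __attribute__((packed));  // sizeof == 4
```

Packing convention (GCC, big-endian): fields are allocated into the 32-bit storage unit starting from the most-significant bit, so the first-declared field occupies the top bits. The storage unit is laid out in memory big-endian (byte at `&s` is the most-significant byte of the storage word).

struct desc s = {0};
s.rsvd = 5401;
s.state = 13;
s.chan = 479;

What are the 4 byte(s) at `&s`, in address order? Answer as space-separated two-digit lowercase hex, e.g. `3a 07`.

rsvd:15 = 5401 → 0x1519 << 17 → word 0x2a320000
state:8 = 13 → 0xd << 9 → word 0x2a321a00
chan:9 = 479 → 0x1df << 0 → word 0x2a321bdf
word = 0x2a321bdf → big-endian bytes:
  [0]=0x2a  [1]=0x32  [2]=0x1b  [3]=0xdf

2a 32 1b df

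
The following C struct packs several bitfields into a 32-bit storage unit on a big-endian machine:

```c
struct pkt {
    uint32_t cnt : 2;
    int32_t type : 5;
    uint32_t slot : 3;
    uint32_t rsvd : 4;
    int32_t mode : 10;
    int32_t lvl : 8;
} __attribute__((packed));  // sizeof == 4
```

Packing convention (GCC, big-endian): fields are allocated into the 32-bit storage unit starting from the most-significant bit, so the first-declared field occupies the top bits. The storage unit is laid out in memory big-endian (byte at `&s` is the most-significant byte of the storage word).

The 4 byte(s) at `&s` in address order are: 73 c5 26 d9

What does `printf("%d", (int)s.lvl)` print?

[0]=0x73 [1]=0xc5 [2]=0x26 [3]=0xd9 (big-endian) → word 0x73c526d9
cnt:2 @ bit 30 → (0x73c526d9>>30)&0x3 = 0x1
type:5 @ bit 25 → (0x73c526d9>>25)&0x1f = 0x19
slot:3 @ bit 22 → (0x73c526d9>>22)&0x7 = 0x7
rsvd:4 @ bit 18 → (0x73c526d9>>18)&0xf = 0x1
mode:10 @ bit 8 → (0x73c526d9>>8)&0x3ff = 0x126
lvl:8 @ bit 0 → (0x73c526d9>>0)&0xff = 0xd9  ←
lvl signed 8b, MSB=1: 217 - 256 = -39

-39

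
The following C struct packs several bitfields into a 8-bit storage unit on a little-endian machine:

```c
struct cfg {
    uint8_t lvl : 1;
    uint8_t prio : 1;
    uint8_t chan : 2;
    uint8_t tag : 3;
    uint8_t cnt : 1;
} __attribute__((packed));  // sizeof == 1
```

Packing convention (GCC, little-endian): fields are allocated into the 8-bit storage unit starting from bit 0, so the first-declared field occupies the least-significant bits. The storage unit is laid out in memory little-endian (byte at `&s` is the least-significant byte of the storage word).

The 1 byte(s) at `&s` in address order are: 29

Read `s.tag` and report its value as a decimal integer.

2

[0]=0x29 (little-endian) → word 0x29
lvl:1 @ bit 0 → (0x29>>0)&0x1 = 0x1
prio:1 @ bit 1 → (0x29>>1)&0x1 = 0x0
chan:2 @ bit 2 → (0x29>>2)&0x3 = 0x2
tag:3 @ bit 4 → (0x29>>4)&0x7 = 0x2  ←
cnt:1 @ bit 7 → (0x29>>7)&0x1 = 0x0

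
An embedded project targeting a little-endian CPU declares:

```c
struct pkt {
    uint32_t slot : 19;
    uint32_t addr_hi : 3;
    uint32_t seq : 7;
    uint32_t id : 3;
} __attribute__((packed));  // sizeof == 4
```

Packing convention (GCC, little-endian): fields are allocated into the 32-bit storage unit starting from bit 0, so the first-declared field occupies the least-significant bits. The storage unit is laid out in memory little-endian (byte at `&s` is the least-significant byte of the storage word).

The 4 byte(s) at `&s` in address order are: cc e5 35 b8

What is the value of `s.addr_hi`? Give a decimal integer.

6

[0]=0xcc [1]=0xe5 [2]=0x35 [3]=0xb8 (little-endian) → word 0xb835e5cc
slot:19 @ bit 0 → (0xb835e5cc>>0)&0x7ffff = 0x5e5cc
addr_hi:3 @ bit 19 → (0xb835e5cc>>19)&0x7 = 0x6  ←
seq:7 @ bit 22 → (0xb835e5cc>>22)&0x7f = 0x60
id:3 @ bit 29 → (0xb835e5cc>>29)&0x7 = 0x5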